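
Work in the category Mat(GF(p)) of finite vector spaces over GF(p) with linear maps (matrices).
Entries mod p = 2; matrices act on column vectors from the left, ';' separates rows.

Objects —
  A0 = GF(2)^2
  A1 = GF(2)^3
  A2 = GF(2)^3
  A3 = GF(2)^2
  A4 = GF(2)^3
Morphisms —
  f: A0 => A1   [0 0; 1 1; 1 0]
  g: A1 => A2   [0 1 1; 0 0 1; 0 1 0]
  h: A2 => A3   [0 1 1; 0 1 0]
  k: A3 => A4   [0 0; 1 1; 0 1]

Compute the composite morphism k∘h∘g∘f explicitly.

  e0=(1,0) f=>(0,1,1) g=>(0,1,1) h=>(0,1) k=>(0,1,1)
  e1=(0,1) f=>(0,1,0) g=>(1,0,1) h=>(1,0) k=>(0,1,0)
⟦path⟧: [0 0; 1 1; 1 0]

Answer: [0 0; 1 1; 1 0]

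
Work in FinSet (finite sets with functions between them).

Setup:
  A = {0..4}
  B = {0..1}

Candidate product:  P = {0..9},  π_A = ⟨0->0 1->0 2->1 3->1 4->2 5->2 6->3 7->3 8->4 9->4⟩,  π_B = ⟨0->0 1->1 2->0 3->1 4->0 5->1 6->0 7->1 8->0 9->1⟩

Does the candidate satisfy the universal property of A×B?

|A|·|B| = 5·2 = 10;  |P| = 10
Check the pairing map k ↦ (π_A(k), π_B(k)):
  0 -> (0,0)
  1 -> (0,1)
  2 -> (1,0)
  3 -> (1,1)
  4 -> (2,0)
  5 -> (2,1)
  6 -> (3,0)
  7 -> (3,1)
  8 -> (4,0)
  9 -> (4,1)
distinct pairs in image: 10 / 10 needed
  → bijection onto A×B; projections well-typed.

Answer: VALID PRODUCT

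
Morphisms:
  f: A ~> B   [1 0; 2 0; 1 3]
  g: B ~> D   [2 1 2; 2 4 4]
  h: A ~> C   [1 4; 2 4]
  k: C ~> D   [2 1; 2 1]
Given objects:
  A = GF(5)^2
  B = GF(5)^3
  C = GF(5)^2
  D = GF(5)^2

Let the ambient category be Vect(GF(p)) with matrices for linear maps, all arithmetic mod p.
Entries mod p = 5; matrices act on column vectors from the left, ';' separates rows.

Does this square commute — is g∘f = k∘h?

Answer: DOES NOT COMMUTE

Derivation:
Path 1 = f;g:
  e0=⟨1,0⟩ f~>⟨1,2,1⟩ g~>⟨1,4⟩
  e1=⟨0,1⟩ f~>⟨0,0,3⟩ g~>⟨1,2⟩
  composite₁ = [1 1; 4 2]
Path 2 = h;k:
  e0=⟨1,0⟩ h~>⟨1,2⟩ k~>⟨4,4⟩
  e1=⟨0,1⟩ h~>⟨4,4⟩ k~>⟨2,2⟩
  composite₂ = [4 2; 4 2]
Equal? NO — does not commute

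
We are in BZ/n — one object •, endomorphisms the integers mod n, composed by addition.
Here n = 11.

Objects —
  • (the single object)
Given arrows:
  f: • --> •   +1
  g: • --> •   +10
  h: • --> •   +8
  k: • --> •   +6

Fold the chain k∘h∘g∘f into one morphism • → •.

Answer: +3

Work:
  0 +1≡1 +10≡0 +8≡8 +6≡3  (mod 11)
composite: +3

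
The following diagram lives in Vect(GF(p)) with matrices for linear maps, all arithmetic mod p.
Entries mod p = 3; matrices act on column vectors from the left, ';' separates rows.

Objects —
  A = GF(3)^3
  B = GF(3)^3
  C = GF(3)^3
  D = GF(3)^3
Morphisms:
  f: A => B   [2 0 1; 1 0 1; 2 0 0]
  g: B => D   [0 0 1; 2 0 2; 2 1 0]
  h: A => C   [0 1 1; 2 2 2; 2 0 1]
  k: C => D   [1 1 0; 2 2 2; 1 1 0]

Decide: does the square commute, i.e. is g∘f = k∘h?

Answer: COMMUTES

Work:
Along f;g (path 1):
  e0=⟨1,0,0⟩ f=>⟨2,1,2⟩ g=>⟨2,2,2⟩
  e1=⟨0,1,0⟩ f=>⟨0,0,0⟩ g=>⟨0,0,0⟩
  e2=⟨0,0,1⟩ f=>⟨1,1,0⟩ g=>⟨0,2,0⟩
  ⟦path⟧₁ = [2 0 0; 2 0 2; 2 0 0]
Along h;k (path 2):
  e0=⟨1,0,0⟩ h=>⟨0,2,2⟩ k=>⟨2,2,2⟩
  e1=⟨0,1,0⟩ h=>⟨1,2,0⟩ k=>⟨0,0,0⟩
  e2=⟨0,0,1⟩ h=>⟨1,2,1⟩ k=>⟨0,2,0⟩
  ⟦path⟧₂ = [2 0 0; 2 0 2; 2 0 0]
Equal? same morphism ✓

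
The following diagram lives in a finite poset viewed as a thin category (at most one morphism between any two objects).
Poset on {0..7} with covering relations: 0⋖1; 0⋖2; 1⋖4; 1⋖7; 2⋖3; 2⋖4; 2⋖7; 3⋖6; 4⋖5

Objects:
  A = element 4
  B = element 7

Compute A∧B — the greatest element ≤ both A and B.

Answer: NO MEET EXISTS

Derivation:
{x : x<=A ∧ x<=B} = {0,1,2}  (A=4, B=7)
  maximal lower bounds 1 and 2 are incomparable: neither 1<=2 nor 2<=1
→ no greatest lower bound exists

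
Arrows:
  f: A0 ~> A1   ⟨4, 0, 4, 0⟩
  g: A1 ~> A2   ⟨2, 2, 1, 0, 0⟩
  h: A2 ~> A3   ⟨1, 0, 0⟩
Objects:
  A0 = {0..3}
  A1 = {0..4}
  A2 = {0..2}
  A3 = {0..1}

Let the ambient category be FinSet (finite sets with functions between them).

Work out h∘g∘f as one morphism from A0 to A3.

Answer: ⟨1, 0, 1, 0⟩

Derivation:
  0 f~>4 g~>0 h~>1
  1 f~>0 g~>2 h~>0
  2 f~>4 g~>0 h~>1
  3 f~>0 g~>2 h~>0
composite: ⟨1, 0, 1, 0⟩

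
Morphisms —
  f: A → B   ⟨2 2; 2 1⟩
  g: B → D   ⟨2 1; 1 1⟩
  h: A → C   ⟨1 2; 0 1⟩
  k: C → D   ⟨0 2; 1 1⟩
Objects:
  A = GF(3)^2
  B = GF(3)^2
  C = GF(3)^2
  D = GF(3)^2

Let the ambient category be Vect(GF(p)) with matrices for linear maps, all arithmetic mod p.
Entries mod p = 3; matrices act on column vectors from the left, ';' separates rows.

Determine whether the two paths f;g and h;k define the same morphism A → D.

Along f;g (path 1):
  e0=(1,0) f→(2,2) g→(0,1)
  e1=(0,1) f→(2,1) g→(2,0)
  result₁ = ⟨0 2; 1 0⟩
Along h;k (path 2):
  e0=(1,0) h→(1,0) k→(0,1)
  e1=(0,1) h→(2,1) k→(2,0)
  result₂ = ⟨0 2; 1 0⟩
Equal? YES — commutes

Answer: COMMUTES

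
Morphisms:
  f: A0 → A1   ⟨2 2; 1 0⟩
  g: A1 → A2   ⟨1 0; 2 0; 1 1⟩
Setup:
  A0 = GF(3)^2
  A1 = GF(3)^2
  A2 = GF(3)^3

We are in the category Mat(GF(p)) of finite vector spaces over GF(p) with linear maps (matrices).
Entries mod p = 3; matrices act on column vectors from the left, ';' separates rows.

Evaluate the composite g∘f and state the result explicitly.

Answer: ⟨2 2; 1 1; 0 2⟩

Trace:
  e0=(1,0) f→(2,1) g→(2,1,0)
  e1=(0,1) f→(2,0) g→(2,1,2)
⟦path⟧: ⟨2 2; 1 1; 0 2⟩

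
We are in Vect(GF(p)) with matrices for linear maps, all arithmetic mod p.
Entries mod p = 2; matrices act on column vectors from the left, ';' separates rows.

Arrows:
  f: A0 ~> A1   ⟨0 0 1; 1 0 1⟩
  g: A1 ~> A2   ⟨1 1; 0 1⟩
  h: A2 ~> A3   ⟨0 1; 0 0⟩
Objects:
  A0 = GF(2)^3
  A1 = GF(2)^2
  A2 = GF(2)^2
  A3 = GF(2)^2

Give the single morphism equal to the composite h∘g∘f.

  e0=⟨1,0,0⟩ f~>⟨0,1⟩ g~>⟨1,1⟩ h~>⟨1,0⟩
  e1=⟨0,1,0⟩ f~>⟨0,0⟩ g~>⟨0,0⟩ h~>⟨0,0⟩
  e2=⟨0,0,1⟩ f~>⟨1,1⟩ g~>⟨0,1⟩ h~>⟨1,0⟩
⟦path⟧: ⟨1 0 1; 0 0 0⟩

Answer: ⟨1 0 1; 0 0 0⟩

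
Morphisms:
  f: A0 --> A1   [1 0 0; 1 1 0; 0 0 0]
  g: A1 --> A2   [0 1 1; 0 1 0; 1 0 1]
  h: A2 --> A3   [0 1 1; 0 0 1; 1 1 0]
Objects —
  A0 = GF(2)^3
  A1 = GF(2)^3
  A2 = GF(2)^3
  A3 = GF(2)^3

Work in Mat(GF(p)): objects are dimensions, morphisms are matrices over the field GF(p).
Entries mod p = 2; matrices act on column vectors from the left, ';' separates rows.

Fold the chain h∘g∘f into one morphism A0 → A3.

  e0=⟨1,0,0⟩ f-->⟨1,1,0⟩ g-->⟨1,1,1⟩ h-->⟨0,1,0⟩
  e1=⟨0,1,0⟩ f-->⟨0,1,0⟩ g-->⟨1,1,0⟩ h-->⟨1,0,0⟩
  e2=⟨0,0,1⟩ f-->⟨0,0,0⟩ g-->⟨0,0,0⟩ h-->⟨0,0,0⟩
⟦path⟧: [0 1 0; 1 0 0; 0 0 0]

Answer: [0 1 0; 1 0 0; 0 0 0]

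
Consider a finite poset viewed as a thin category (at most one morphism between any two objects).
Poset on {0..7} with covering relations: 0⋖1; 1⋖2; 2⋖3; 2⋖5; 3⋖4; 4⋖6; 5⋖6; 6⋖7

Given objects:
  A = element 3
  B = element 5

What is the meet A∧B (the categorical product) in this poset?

Lower bounds of A=3 and B=5: {0,1,2}
  0 ⊑ 2
  1 ⊑ 2
  2 ⊑ 2
glb = 2

Answer: A∧B = 2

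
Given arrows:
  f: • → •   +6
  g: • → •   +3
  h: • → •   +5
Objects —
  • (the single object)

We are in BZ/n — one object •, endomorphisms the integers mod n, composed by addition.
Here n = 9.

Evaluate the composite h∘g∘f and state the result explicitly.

  0 +6≡6 +3≡0 +5≡5  (mod 9)
⟦path⟧: +5

Answer: +5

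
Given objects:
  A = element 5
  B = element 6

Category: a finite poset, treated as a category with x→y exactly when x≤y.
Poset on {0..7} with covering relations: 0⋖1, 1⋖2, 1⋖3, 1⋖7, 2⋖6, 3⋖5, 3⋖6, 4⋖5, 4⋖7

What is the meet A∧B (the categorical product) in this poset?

Lower bounds of A=5 and B=6: {0,1,3}
  0 ≤ 3
  1 ≤ 3
  3 ≤ 3
glb = 3

Answer: A∧B = 3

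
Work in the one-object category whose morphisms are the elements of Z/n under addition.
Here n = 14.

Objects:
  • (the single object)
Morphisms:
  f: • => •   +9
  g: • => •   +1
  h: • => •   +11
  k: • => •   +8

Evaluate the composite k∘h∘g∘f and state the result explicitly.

Answer: +1

Trace:
  0 +9≡9 +1≡10 +11≡7 +8≡1  (mod 14)
⟦path⟧: +1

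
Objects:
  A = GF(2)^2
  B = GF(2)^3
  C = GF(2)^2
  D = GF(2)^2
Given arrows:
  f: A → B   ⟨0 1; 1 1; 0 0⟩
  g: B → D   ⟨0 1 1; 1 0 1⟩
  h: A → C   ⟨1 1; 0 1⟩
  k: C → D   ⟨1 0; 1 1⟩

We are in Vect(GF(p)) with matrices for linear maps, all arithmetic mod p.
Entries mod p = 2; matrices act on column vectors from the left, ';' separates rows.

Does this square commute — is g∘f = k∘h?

Answer: DOES NOT COMMUTE

Trace:
1) trace f;g:
  e0=[1,0] f→[0,1,0] g→[1,0]
  e1=[0,1] f→[1,1,0] g→[1,1]
  composite₁ = ⟨1 1; 0 1⟩
2) trace h;k:
  e0=[1,0] h→[1,0] k→[1,1]
  e1=[0,1] h→[1,1] k→[1,0]
  composite₂ = ⟨1 1; 1 0⟩
Equal? distinct morphisms ✗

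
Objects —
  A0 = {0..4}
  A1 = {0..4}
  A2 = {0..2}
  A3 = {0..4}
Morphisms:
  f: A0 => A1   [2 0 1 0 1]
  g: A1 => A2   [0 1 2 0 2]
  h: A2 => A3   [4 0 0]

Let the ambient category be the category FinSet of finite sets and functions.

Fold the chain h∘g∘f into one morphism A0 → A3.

  0 f=>2 g=>2 h=>0
  1 f=>0 g=>0 h=>4
  2 f=>1 g=>1 h=>0
  3 f=>0 g=>0 h=>4
  4 f=>1 g=>1 h=>0
composite: [0 4 0 4 0]

Answer: [0 4 0 4 0]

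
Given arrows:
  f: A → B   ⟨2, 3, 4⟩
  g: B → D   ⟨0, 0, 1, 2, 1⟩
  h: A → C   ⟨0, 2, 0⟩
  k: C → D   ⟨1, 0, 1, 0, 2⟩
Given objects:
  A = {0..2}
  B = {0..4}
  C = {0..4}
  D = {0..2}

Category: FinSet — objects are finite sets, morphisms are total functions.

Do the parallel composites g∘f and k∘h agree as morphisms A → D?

Answer: DOES NOT COMMUTE

Derivation:
1) trace f;g:
  0 f→2 g→1
  1 f→3 g→2
  2 f→4 g→1
  composite₁ = ⟨1, 2, 1⟩
2) trace h;k:
  0 h→0 k→1
  1 h→2 k→1
  2 h→0 k→1
  composite₂ = ⟨1, 1, 1⟩
Equal? differ; not commutative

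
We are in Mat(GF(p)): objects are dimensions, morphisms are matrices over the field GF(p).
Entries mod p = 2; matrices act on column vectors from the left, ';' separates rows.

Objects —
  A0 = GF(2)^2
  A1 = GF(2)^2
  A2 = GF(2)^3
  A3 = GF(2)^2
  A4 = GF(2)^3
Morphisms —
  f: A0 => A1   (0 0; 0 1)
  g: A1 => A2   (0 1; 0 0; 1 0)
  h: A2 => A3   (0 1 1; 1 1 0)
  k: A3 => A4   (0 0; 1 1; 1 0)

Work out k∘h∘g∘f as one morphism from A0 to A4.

  e0=[1,0] f=>[0,0] g=>[0,0,0] h=>[0,0] k=>[0,0,0]
  e1=[0,1] f=>[0,1] g=>[1,0,0] h=>[0,1] k=>[0,1,0]
result: (0 0; 0 1; 0 0)

Answer: (0 0; 0 1; 0 0)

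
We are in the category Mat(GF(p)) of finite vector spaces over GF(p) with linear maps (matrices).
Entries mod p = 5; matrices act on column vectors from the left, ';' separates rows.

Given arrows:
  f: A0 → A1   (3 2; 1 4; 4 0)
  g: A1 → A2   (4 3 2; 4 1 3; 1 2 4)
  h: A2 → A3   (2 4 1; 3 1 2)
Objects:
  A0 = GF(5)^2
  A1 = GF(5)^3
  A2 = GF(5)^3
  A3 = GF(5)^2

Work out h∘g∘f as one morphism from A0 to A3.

Answer: (2 3; 1 2)

Derivation:
  e0=[1,0] f→[3,1,4] g→[3,0,1] h→[2,1]
  e1=[0,1] f→[2,4,0] g→[0,2,0] h→[3,2]
⟦path⟧: (2 3; 1 2)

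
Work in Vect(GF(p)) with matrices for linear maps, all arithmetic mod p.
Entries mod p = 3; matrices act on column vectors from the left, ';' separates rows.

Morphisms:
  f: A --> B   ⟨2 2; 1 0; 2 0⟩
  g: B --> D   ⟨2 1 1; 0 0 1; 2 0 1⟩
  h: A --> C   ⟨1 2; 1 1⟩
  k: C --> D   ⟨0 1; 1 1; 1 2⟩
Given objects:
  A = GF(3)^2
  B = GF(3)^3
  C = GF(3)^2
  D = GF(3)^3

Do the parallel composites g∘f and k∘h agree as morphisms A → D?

Answer: COMMUTES

Trace:
1) trace f;g:
  e0=[1,0] f-->[2,1,2] g-->[1,2,0]
  e1=[0,1] f-->[2,0,0] g-->[1,0,1]
  composite₁ = ⟨1 1; 2 0; 0 1⟩
2) trace h;k:
  e0=[1,0] h-->[1,1] k-->[1,2,0]
  e1=[0,1] h-->[2,1] k-->[1,0,1]
  composite₂ = ⟨1 1; 2 0; 0 1⟩
Equal? same morphism ✓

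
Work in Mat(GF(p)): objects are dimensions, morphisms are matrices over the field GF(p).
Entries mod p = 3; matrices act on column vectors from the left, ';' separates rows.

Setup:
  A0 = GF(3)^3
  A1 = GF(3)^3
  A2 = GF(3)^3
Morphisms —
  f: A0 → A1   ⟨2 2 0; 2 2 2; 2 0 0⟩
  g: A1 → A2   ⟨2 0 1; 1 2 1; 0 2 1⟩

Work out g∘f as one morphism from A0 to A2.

Answer: ⟨0 1 0; 2 0 1; 0 1 1⟩

Derivation:
  e0=[1,0,0] f→[2,2,2] g→[0,2,0]
  e1=[0,1,0] f→[2,2,0] g→[1,0,1]
  e2=[0,0,1] f→[0,2,0] g→[0,1,1]
result: ⟨0 1 0; 2 0 1; 0 1 1⟩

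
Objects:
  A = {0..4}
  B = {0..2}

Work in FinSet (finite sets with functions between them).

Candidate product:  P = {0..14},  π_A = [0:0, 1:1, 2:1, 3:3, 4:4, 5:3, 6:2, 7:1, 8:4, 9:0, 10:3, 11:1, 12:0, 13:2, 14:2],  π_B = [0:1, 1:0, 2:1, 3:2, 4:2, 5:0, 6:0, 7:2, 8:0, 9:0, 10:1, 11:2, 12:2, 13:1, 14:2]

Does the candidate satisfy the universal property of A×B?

Answer: NOT A VALID PRODUCT — duplicate pair at indices 11,7

Trace:
|A|·|B| = 5·3 = 15;  |P| = 15
Check the pairing map k ↦ (π_A(k), π_B(k)):
  0 : (0,1)
  1 : (1,0)
  2 : (1,1)
  3 : (3,2)
  4 : (4,2)
  5 : (3,0)
  6 : (2,0)
  7 : (1,2)
  8 : (4,0)
  9 : (0,0)
  10 : (3,1)
  11 : (1,2)  ✗ repeats pair of k=7
  12 : (0,2)
  13 : (2,1)
  14 : (2,2)
distinct pairs in image: 14 / 15 needed
  → (1,2) hit at k=7 and k=11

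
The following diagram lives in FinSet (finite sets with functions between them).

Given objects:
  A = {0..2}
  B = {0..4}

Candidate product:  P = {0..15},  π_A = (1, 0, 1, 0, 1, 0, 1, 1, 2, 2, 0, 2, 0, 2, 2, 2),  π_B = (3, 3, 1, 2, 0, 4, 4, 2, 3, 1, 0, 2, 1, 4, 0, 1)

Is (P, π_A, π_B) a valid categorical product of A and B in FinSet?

Answer: NOT A VALID PRODUCT — |P|=16 ≠ |A|·|B|=15

Work:
|A|·|B| = 3·5 = 15;  |P| = 16
  → cardinalities differ; no bijection possible.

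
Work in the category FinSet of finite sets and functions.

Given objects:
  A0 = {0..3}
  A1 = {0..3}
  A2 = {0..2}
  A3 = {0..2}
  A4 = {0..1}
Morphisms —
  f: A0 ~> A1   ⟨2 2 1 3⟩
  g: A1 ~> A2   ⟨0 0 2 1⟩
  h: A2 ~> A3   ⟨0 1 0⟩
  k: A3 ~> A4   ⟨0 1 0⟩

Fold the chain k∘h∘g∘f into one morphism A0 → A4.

  0 f~>2 g~>2 h~>0 k~>0
  1 f~>2 g~>2 h~>0 k~>0
  2 f~>1 g~>0 h~>0 k~>0
  3 f~>3 g~>1 h~>1 k~>1
composite: ⟨0 0 0 1⟩

Answer: ⟨0 0 0 1⟩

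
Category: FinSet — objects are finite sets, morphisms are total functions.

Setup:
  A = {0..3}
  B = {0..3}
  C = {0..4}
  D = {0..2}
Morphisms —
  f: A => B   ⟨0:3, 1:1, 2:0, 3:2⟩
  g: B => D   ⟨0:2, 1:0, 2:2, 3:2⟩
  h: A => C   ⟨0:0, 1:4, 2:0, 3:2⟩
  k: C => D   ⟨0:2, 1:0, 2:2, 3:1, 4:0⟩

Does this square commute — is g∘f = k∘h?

Answer: COMMUTES

Work:
Path 1 = f;g:
  0 f=>3 g=>2
  1 f=>1 g=>0
  2 f=>0 g=>2
  3 f=>2 g=>2
  composite₁ = ⟨0:2, 1:0, 2:2, 3:2⟩
Path 2 = h;k:
  0 h=>0 k=>2
  1 h=>4 k=>0
  2 h=>0 k=>2
  3 h=>2 k=>2
  composite₂ = ⟨0:2, 1:0, 2:2, 3:2⟩
Equal? YES — commutes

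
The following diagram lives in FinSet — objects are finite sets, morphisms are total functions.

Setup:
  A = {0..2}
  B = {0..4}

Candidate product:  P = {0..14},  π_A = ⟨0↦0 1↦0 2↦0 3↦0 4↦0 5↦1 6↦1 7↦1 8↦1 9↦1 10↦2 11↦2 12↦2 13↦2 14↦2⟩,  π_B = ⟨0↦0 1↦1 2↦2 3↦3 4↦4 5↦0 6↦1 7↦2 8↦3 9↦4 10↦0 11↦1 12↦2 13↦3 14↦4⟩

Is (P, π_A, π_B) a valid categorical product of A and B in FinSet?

Answer: VALID PRODUCT

Work:
|A|·|B| = 3·5 = 15;  |P| = 15
Check the pairing map k ↦ (π_A(k), π_B(k)):
  0 ↦ (0,0)
  1 ↦ (0,1)
  2 ↦ (0,2)
  3 ↦ (0,3)
  4 ↦ (0,4)
  5 ↦ (1,0)
  6 ↦ (1,1)
  7 ↦ (1,2)
  8 ↦ (1,3)
  9 ↦ (1,4)
  10 ↦ (2,0)
  11 ↦ (2,1)
  12 ↦ (2,2)
  13 ↦ (2,3)
  14 ↦ (2,4)
distinct pairs in image: 15 / 15 needed
  → bijection onto A×B; projections well-typed.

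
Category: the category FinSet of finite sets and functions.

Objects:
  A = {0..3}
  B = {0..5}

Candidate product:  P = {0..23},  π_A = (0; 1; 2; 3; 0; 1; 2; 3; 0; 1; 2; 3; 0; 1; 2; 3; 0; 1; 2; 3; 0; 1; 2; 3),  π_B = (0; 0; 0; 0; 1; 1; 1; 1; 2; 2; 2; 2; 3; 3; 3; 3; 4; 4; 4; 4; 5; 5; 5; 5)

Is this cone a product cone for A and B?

|A|·|B| = 4·6 = 24;  |P| = 24
Check the pairing map k ↦ (π_A(k), π_B(k)):
  0 : (0,0)
  1 : (1,0)
  2 : (2,0)
  3 : (3,0)
  4 : (0,1)
  5 : (1,1)
  6 : (2,1)
  7 : (3,1)
  8 : (0,2)
  9 : (1,2)
  10 : (2,2)
  11 : (3,2)
  12 : (0,3)
  13 : (1,3)
  14 : (2,3)
  15 : (3,3)
  16 : (0,4)
  17 : (1,4)
  18 : (2,4)
  19 : (3,4)
  20 : (0,5)
  21 : (1,5)
  22 : (2,5)
  23 : (3,5)
distinct pairs in image: 24 / 24 needed
  → bijection onto A×B; projections well-typed.

Answer: VALID PRODUCT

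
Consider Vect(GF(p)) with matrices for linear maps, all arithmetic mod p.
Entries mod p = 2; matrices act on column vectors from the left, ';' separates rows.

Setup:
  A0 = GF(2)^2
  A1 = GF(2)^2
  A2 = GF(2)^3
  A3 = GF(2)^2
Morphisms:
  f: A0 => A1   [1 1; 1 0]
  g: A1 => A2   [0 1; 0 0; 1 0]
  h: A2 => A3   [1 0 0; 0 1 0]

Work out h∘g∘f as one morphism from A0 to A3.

Answer: [1 0; 0 0]

Trace:
  e0=⟨1,0⟩ f=>⟨1,1⟩ g=>⟨1,0,1⟩ h=>⟨1,0⟩
  e1=⟨0,1⟩ f=>⟨1,0⟩ g=>⟨0,0,1⟩ h=>⟨0,0⟩
result: [1 0; 0 0]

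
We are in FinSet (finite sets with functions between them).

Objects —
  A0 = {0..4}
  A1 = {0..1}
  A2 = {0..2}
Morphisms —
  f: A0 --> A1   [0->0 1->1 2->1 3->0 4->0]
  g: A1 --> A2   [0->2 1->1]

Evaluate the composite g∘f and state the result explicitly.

Answer: [0->2 1->1 2->1 3->2 4->2]

Work:
  0 f-->0 g-->2
  1 f-->1 g-->1
  2 f-->1 g-->1
  3 f-->0 g-->2
  4 f-->0 g-->2
composite: [0->2 1->1 2->1 3->2 4->2]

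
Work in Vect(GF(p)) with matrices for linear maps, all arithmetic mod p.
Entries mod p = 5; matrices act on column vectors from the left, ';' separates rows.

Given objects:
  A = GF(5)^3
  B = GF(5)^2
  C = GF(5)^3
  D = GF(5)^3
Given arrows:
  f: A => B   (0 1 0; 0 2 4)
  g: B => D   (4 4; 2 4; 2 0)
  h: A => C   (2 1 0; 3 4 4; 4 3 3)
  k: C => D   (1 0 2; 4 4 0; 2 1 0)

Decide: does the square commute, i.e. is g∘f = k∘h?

Answer: DOES NOT COMMUTE

Work:
Along f;g (path 1):
  e0=⟨1,0,0⟩ f=>⟨0,0⟩ g=>⟨0,0,0⟩
  e1=⟨0,1,0⟩ f=>⟨1,2⟩ g=>⟨2,0,2⟩
  e2=⟨0,0,1⟩ f=>⟨0,4⟩ g=>⟨1,1,0⟩
  result₁ = (0 2 1; 0 0 1; 0 2 0)
Along h;k (path 2):
  e0=⟨1,0,0⟩ h=>⟨2,3,4⟩ k=>⟨0,0,2⟩
  e1=⟨0,1,0⟩ h=>⟨1,4,3⟩ k=>⟨2,0,1⟩
  e2=⟨0,0,1⟩ h=>⟨0,4,3⟩ k=>⟨1,1,4⟩
  result₂ = (0 2 1; 0 0 1; 2 1 4)
Equal? distinct morphisms ✗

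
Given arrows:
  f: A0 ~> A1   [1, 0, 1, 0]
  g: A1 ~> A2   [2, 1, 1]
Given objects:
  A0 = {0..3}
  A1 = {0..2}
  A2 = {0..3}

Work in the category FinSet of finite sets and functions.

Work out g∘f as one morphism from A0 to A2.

Answer: [1, 2, 1, 2]

Trace:
  0 f~>1 g~>1
  1 f~>0 g~>2
  2 f~>1 g~>1
  3 f~>0 g~>2
result: [1, 2, 1, 2]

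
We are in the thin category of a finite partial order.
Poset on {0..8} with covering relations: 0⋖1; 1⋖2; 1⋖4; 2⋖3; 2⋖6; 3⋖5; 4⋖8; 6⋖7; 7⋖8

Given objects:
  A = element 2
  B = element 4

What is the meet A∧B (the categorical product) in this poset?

Lower bounds of A=2 and B=4: {0,1}
  0 <= 1
  1 <= 1
glb = 1

Answer: A∧B = 1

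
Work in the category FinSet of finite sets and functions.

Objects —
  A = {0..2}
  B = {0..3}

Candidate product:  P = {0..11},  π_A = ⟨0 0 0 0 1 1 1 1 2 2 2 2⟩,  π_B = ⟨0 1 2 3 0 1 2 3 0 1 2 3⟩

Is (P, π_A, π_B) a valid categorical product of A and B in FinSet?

Answer: VALID PRODUCT

Derivation:
|A|·|B| = 3·4 = 12;  |P| = 12
Check the pairing map k ↦ (π_A(k), π_B(k)):
  0 : (0,0)
  1 : (0,1)
  2 : (0,2)
  3 : (0,3)
  4 : (1,0)
  5 : (1,1)
  6 : (1,2)
  7 : (1,3)
  8 : (2,0)
  9 : (2,1)
  10 : (2,2)
  11 : (2,3)
distinct pairs in image: 12 / 12 needed
  → bijection onto A×B; projections well-typed.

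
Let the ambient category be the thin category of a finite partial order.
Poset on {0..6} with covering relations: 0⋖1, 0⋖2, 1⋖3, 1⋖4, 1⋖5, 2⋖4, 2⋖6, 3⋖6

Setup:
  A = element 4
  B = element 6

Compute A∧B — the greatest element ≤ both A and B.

{x : x≤A ∧ x≤B} = {0,1,2}  (A=4, B=6)
  maximal lower bounds 1 and 2 are incomparable: neither 1≤2 nor 2≤1
→ no greatest lower bound exists

Answer: NO MEET EXISTS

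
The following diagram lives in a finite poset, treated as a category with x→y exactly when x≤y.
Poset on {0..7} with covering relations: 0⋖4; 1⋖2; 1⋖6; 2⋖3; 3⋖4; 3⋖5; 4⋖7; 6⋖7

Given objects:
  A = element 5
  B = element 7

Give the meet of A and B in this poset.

Answer: A∧B = 3

Work:
Lower bounds of A=5 and B=7: {1,2,3}
  1 ≤ 3
  2 ≤ 3
  3 ≤ 3
glb = 3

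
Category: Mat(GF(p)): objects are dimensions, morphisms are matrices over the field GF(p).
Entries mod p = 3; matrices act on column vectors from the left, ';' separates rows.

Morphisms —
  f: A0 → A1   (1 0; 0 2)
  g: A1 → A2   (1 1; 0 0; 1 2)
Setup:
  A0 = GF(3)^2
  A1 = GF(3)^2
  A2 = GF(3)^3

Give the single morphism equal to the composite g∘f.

  e0=[1,0] f→[1,0] g→[1,0,1]
  e1=[0,1] f→[0,2] g→[2,0,1]
result: (1 2; 0 0; 1 1)

Answer: (1 2; 0 0; 1 1)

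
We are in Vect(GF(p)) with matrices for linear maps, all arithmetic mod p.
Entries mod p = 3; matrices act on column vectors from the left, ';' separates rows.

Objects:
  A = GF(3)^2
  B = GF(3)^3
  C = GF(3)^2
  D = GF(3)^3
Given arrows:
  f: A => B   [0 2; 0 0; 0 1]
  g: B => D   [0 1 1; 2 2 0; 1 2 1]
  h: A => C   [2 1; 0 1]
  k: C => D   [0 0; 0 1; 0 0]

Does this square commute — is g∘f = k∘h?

Along f;g (path 1):
  e0=⟨1,0⟩ f=>⟨0,0,0⟩ g=>⟨0,0,0⟩
  e1=⟨0,1⟩ f=>⟨2,0,1⟩ g=>⟨1,1,0⟩
  result₁ = [0 1; 0 1; 0 0]
Along h;k (path 2):
  e0=⟨1,0⟩ h=>⟨2,0⟩ k=>⟨0,0,0⟩
  e1=⟨0,1⟩ h=>⟨1,1⟩ k=>⟨0,1,0⟩
  result₂ = [0 0; 0 1; 0 0]
Equal? differ; not commutative

Answer: DOES NOT COMMUTE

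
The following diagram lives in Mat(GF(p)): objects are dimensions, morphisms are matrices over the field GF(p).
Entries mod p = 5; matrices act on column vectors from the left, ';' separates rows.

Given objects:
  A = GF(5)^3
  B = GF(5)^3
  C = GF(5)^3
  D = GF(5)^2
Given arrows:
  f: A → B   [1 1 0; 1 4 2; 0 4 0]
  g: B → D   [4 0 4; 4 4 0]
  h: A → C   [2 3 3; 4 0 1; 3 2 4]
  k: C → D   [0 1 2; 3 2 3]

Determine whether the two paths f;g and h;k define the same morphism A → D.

1) trace f;g:
  e0=⟨1,0,0⟩ f→⟨1,1,0⟩ g→⟨4,3⟩
  e1=⟨0,1,0⟩ f→⟨1,4,4⟩ g→⟨0,0⟩
  e2=⟨0,0,1⟩ f→⟨0,2,0⟩ g→⟨0,3⟩
  ⟦path⟧₁ = [4 0 0; 3 0 3]
2) trace h;k:
  e0=⟨1,0,0⟩ h→⟨2,4,3⟩ k→⟨0,3⟩
  e1=⟨0,1,0⟩ h→⟨3,0,2⟩ k→⟨4,0⟩
  e2=⟨0,0,1⟩ h→⟨3,1,4⟩ k→⟨4,3⟩
  ⟦path⟧₂ = [0 4 4; 3 0 3]
Equal? NO — does not commute

Answer: DOES NOT COMMUTE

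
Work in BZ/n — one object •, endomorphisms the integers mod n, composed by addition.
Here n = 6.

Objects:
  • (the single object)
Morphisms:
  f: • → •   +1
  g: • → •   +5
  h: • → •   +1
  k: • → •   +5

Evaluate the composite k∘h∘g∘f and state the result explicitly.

Answer: +0

Derivation:
  0 +1≡1 +5≡0 +1≡1 +5≡0  (mod 6)
⟦path⟧: +0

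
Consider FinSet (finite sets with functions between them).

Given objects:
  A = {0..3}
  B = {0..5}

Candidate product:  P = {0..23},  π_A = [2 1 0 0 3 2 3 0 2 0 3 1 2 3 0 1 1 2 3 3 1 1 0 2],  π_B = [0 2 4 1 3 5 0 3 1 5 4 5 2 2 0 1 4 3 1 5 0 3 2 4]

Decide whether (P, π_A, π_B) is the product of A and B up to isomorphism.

Answer: VALID PRODUCT

Trace:
|A|·|B| = 4·6 = 24;  |P| = 24
Check the pairing map k ↦ (π_A(k), π_B(k)):
  0 : (2,0)
  1 : (1,2)
  2 : (0,4)
  3 : (0,1)
  4 : (3,3)
  5 : (2,5)
  6 : (3,0)
  7 : (0,3)
  8 : (2,1)
  9 : (0,5)
  10 : (3,4)
  11 : (1,5)
  12 : (2,2)
  13 : (3,2)
  14 : (0,0)
  15 : (1,1)
  16 : (1,4)
  17 : (2,3)
  18 : (3,1)
  19 : (3,5)
  20 : (1,0)
  21 : (1,3)
  22 : (0,2)
  23 : (2,4)
distinct pairs in image: 24 / 24 needed
  → bijection onto A×B; projections well-typed.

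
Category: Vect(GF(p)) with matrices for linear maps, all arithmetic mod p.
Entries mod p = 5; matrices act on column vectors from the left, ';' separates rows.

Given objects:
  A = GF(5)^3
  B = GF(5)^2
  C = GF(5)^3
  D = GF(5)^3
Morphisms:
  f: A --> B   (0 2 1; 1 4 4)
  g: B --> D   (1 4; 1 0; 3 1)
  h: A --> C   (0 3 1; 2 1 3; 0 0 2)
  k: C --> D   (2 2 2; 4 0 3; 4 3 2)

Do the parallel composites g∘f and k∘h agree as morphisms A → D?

Along f;g (path 1):
  e0=⟨1,0,0⟩ f-->⟨0,1⟩ g-->⟨4,0,1⟩
  e1=⟨0,1,0⟩ f-->⟨2,4⟩ g-->⟨3,2,0⟩
  e2=⟨0,0,1⟩ f-->⟨1,4⟩ g-->⟨2,1,2⟩
  result₁ = (4 3 2; 0 2 1; 1 0 2)
Along h;k (path 2):
  e0=⟨1,0,0⟩ h-->⟨0,2,0⟩ k-->⟨4,0,1⟩
  e1=⟨0,1,0⟩ h-->⟨3,1,0⟩ k-->⟨3,2,0⟩
  e2=⟨0,0,1⟩ h-->⟨1,3,2⟩ k-->⟨2,0,2⟩
  result₂ = (4 3 2; 0 2 0; 1 0 2)
Equal? NO — does not commute

Answer: DOES NOT COMMUTE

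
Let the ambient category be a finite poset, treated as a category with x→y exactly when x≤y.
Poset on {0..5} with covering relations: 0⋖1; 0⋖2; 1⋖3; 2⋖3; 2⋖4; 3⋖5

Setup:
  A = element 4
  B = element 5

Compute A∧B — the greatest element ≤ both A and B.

Answer: A∧B = 2

Work:
Lower bounds of A=4 and B=5: {0,2}
  0 ⊑ 2
  2 ⊑ 2
glb = 2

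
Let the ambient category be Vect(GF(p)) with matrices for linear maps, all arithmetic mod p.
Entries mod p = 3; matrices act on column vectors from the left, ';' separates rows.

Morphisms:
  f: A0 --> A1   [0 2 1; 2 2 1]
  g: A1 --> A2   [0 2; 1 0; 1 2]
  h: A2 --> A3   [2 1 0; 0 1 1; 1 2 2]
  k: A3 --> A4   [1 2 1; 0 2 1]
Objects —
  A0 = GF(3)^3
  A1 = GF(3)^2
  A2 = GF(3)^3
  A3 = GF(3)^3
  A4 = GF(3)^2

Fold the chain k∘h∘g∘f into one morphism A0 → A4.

  e0=⟨1,0,0⟩ f-->⟨0,2⟩ g-->⟨1,0,1⟩ h-->⟨2,1,0⟩ k-->⟨1,2⟩
  e1=⟨0,1,0⟩ f-->⟨2,2⟩ g-->⟨1,2,0⟩ h-->⟨1,2,2⟩ k-->⟨1,0⟩
  e2=⟨0,0,1⟩ f-->⟨1,1⟩ g-->⟨2,1,0⟩ h-->⟨2,1,1⟩ k-->⟨2,0⟩
⟦path⟧: [1 1 2; 2 0 0]

Answer: [1 1 2; 2 0 0]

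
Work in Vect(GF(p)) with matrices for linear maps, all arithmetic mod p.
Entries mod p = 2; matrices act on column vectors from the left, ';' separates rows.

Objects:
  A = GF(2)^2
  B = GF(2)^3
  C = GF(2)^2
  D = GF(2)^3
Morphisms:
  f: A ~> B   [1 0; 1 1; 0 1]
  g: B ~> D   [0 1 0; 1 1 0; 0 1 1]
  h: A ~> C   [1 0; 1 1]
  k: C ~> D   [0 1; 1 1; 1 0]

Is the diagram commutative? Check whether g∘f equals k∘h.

Answer: COMMUTES

Derivation:
1) trace f;g:
  e0=(1,0) f~>(1,1,0) g~>(1,0,1)
  e1=(0,1) f~>(0,1,1) g~>(1,1,0)
  result₁ = [1 1; 0 1; 1 0]
2) trace h;k:
  e0=(1,0) h~>(1,1) k~>(1,0,1)
  e1=(0,1) h~>(0,1) k~>(1,1,0)
  result₂ = [1 1; 0 1; 1 0]
Equal? YES — commutes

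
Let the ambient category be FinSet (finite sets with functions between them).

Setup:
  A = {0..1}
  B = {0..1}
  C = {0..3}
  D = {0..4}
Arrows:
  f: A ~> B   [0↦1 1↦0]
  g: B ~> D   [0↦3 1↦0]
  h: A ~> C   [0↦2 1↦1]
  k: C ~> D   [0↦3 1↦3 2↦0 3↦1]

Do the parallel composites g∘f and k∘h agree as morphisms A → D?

1) trace f;g:
  0 f~>1 g~>0
  1 f~>0 g~>3
  ⟦path⟧₁ = [0↦0 1↦3]
2) trace h;k:
  0 h~>2 k~>0
  1 h~>1 k~>3
  ⟦path⟧₂ = [0↦0 1↦3]
Equal? same morphism ✓

Answer: COMMUTES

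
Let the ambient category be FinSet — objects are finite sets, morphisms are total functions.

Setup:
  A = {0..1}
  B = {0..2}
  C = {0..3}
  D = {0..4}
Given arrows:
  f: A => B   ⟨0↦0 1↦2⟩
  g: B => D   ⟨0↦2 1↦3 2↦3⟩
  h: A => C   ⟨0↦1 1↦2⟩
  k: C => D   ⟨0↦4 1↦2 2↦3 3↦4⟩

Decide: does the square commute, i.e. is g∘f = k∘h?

Along f;g (path 1):
  0 f=>0 g=>2
  1 f=>2 g=>3
  ⟦path⟧₁ = ⟨0↦2 1↦3⟩
Along h;k (path 2):
  0 h=>1 k=>2
  1 h=>2 k=>3
  ⟦path⟧₂ = ⟨0↦2 1↦3⟩
Equal? equal; square commutes

Answer: COMMUTES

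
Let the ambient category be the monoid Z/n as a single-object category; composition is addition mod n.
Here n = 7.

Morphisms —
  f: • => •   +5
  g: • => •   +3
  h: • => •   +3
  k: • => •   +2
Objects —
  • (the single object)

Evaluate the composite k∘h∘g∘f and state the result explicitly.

  0 +5≡5 +3≡1 +3≡4 +2≡6  (mod 7)
composite: +6

Answer: +6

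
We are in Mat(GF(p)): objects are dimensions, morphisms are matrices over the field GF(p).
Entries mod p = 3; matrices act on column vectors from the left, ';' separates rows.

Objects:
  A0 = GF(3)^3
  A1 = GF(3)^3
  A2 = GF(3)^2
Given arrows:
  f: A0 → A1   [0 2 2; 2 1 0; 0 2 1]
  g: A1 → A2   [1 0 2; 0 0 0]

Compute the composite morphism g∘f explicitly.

  e0=⟨1,0,0⟩ f→⟨0,2,0⟩ g→⟨0,0⟩
  e1=⟨0,1,0⟩ f→⟨2,1,2⟩ g→⟨0,0⟩
  e2=⟨0,0,1⟩ f→⟨2,0,1⟩ g→⟨1,0⟩
composite: [0 0 1; 0 0 0]

Answer: [0 0 1; 0 0 0]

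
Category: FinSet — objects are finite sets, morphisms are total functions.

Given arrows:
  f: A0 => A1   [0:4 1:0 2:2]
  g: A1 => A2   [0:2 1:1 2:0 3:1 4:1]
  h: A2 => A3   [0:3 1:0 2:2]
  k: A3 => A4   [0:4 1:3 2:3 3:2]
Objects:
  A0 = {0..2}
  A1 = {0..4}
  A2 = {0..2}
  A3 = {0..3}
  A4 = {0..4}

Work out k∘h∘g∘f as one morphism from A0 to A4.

  0 f=>4 g=>1 h=>0 k=>4
  1 f=>0 g=>2 h=>2 k=>3
  2 f=>2 g=>0 h=>3 k=>2
composite: [0:4 1:3 2:2]

Answer: [0:4 1:3 2:2]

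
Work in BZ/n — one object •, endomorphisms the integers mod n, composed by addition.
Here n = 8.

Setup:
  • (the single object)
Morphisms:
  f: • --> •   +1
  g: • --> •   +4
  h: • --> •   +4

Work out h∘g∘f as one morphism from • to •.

  0 +1≡1 +4≡5 +4≡1  (mod 8)
⟦path⟧: +1

Answer: +1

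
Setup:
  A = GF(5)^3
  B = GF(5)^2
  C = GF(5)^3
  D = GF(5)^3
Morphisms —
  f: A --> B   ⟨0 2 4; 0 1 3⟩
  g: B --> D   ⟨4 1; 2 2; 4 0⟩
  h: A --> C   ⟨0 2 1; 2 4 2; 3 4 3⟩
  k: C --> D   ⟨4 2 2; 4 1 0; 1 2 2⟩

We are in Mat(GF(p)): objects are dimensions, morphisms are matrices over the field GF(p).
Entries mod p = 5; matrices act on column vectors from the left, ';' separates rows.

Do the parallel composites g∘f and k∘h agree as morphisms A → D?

1) trace f;g:
  e0=(1,0,0) f-->(0,0) g-->(0,0,0)
  e1=(0,1,0) f-->(2,1) g-->(4,1,3)
  e2=(0,0,1) f-->(4,3) g-->(4,4,1)
  result₁ = ⟨0 4 4; 0 1 4; 0 3 1⟩
2) trace h;k:
  e0=(1,0,0) h-->(0,2,3) k-->(0,2,0)
  e1=(0,1,0) h-->(2,4,4) k-->(4,2,3)
  e2=(0,0,1) h-->(1,2,3) k-->(4,1,1)
  result₂ = ⟨0 4 4; 2 2 1; 0 3 1⟩
Equal? NO — does not commute

Answer: DOES NOT COMMUTE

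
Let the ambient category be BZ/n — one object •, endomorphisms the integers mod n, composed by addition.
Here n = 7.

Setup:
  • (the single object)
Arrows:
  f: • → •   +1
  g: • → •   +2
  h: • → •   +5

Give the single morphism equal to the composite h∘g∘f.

  0 +1≡1 +2≡3 +5≡1  (mod 7)
result: +1

Answer: +1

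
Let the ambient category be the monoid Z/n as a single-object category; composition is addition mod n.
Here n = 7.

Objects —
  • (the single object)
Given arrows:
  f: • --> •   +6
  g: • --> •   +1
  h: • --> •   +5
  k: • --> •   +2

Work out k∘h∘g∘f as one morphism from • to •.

Answer: +0

Work:
  0 +6≡6 +1≡0 +5≡5 +2≡0  (mod 7)
⟦path⟧: +0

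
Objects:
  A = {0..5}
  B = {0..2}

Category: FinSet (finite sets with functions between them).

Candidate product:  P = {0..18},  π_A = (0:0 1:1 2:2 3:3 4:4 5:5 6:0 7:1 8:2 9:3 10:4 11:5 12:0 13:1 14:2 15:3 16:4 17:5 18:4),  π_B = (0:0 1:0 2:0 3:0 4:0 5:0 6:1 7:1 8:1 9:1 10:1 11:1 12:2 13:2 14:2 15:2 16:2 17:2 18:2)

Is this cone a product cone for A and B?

|A|·|B| = 6·3 = 18;  |P| = 19
  → cardinalities differ; no bijection possible.

Answer: NOT A VALID PRODUCT — |P|=19 ≠ |A|·|B|=18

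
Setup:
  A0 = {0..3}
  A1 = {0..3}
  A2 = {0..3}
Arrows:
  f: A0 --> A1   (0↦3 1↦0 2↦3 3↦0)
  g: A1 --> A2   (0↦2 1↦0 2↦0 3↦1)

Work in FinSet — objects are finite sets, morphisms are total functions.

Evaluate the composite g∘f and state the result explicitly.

  0 f-->3 g-->1
  1 f-->0 g-->2
  2 f-->3 g-->1
  3 f-->0 g-->2
⟦path⟧: (0↦1 1↦2 2↦1 3↦2)

Answer: (0↦1 1↦2 2↦1 3↦2)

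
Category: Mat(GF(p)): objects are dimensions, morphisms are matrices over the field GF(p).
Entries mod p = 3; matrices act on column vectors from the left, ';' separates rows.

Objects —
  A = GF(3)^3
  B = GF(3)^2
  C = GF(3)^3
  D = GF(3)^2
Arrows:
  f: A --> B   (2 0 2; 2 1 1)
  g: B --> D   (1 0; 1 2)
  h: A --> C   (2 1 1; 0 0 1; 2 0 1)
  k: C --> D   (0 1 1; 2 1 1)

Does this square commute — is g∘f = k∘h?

Answer: COMMUTES

Derivation:
1) trace f;g:
  e0=(1,0,0) f-->(2,2) g-->(2,0)
  e1=(0,1,0) f-->(0,1) g-->(0,2)
  e2=(0,0,1) f-->(2,1) g-->(2,1)
  composite₁ = (2 0 2; 0 2 1)
2) trace h;k:
  e0=(1,0,0) h-->(2,0,2) k-->(2,0)
  e1=(0,1,0) h-->(1,0,0) k-->(0,2)
  e2=(0,0,1) h-->(1,1,1) k-->(2,1)
  composite₂ = (2 0 2; 0 2 1)
Equal? equal; square commutes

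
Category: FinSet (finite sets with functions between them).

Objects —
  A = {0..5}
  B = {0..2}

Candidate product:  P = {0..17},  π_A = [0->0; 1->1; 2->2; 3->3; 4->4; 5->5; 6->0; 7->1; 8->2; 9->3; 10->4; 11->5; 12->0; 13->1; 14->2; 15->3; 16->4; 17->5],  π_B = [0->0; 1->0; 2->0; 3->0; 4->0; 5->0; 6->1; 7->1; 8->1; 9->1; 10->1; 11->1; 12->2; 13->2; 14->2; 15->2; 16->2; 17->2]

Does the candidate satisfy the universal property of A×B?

|A|·|B| = 6·3 = 18;  |P| = 18
Check the pairing map k ↦ (π_A(k), π_B(k)):
  0 -> (0,0)
  1 -> (1,0)
  2 -> (2,0)
  3 -> (3,0)
  4 -> (4,0)
  5 -> (5,0)
  6 -> (0,1)
  7 -> (1,1)
  8 -> (2,1)
  9 -> (3,1)
  10 -> (4,1)
  11 -> (5,1)
  12 -> (0,2)
  13 -> (1,2)
  14 -> (2,2)
  15 -> (3,2)
  16 -> (4,2)
  17 -> (5,2)
distinct pairs in image: 18 / 18 needed
  → bijection onto A×B; projections well-typed.

Answer: VALID PRODUCT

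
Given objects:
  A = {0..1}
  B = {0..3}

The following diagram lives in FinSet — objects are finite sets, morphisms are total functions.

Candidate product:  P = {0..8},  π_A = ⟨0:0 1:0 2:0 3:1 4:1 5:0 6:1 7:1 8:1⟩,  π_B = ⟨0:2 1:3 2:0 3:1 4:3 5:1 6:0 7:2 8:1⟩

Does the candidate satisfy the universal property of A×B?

Answer: NOT A VALID PRODUCT — |P|=9 ≠ |A|·|B|=8

Derivation:
|A|·|B| = 2·4 = 8;  |P| = 9
  → cardinalities differ; no bijection possible.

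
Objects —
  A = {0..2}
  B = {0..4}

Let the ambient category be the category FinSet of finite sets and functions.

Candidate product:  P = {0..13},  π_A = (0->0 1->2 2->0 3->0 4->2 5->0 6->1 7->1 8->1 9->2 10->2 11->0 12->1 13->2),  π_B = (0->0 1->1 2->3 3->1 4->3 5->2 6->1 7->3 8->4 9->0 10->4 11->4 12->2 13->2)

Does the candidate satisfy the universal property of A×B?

Answer: NOT A VALID PRODUCT — |P|=14 ≠ |A|·|B|=15

Trace:
|A|·|B| = 3·5 = 15;  |P| = 14
  → cardinalities differ; no bijection possible.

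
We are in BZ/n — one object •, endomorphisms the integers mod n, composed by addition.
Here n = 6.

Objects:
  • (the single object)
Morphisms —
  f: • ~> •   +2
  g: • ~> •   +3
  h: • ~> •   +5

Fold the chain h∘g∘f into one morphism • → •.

Answer: +4

Derivation:
  0 +2≡2 +3≡5 +5≡4  (mod 6)
result: +4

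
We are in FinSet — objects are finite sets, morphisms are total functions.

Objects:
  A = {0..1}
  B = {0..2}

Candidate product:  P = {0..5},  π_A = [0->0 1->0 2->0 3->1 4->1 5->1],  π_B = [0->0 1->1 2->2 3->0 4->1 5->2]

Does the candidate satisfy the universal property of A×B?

Answer: VALID PRODUCT

Trace:
|A|·|B| = 2·3 = 6;  |P| = 6
Check the pairing map k ↦ (π_A(k), π_B(k)):
  0 -> (0,0)
  1 -> (0,1)
  2 -> (0,2)
  3 -> (1,0)
  4 -> (1,1)
  5 -> (1,2)
distinct pairs in image: 6 / 6 needed
  → bijection onto A×B; projections well-typed.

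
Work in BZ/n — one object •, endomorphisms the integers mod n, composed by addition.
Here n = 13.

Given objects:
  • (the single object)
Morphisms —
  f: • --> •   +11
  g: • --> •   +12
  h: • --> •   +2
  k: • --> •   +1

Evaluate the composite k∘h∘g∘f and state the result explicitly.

Answer: +0

Derivation:
  0 +11≡11 +12≡10 +2≡12 +1≡0  (mod 13)
result: +0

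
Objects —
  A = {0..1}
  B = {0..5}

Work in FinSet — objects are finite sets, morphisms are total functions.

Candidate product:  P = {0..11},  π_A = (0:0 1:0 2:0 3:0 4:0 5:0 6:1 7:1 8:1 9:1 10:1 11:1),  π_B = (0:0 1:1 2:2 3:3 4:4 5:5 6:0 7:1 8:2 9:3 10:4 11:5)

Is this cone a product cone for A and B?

Answer: VALID PRODUCT

Derivation:
|A|·|B| = 2·6 = 12;  |P| = 12
Check the pairing map k ↦ (π_A(k), π_B(k)):
  0 : (0,0)
  1 : (0,1)
  2 : (0,2)
  3 : (0,3)
  4 : (0,4)
  5 : (0,5)
  6 : (1,0)
  7 : (1,1)
  8 : (1,2)
  9 : (1,3)
  10 : (1,4)
  11 : (1,5)
distinct pairs in image: 12 / 12 needed
  → bijection onto A×B; projections well-typed.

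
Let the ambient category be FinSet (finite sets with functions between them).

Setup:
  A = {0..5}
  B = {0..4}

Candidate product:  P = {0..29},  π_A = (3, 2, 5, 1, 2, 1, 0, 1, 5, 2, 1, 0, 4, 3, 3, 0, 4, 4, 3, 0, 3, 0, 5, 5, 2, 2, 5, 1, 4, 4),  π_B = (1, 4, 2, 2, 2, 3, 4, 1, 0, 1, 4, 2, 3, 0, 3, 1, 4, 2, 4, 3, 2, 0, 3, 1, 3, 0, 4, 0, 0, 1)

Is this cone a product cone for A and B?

Answer: VALID PRODUCT

Work:
|A|·|B| = 6·5 = 30;  |P| = 30
Check the pairing map k ↦ (π_A(k), π_B(k)):
  0 ↦ (3,1)
  1 ↦ (2,4)
  2 ↦ (5,2)
  3 ↦ (1,2)
  4 ↦ (2,2)
  5 ↦ (1,3)
  6 ↦ (0,4)
  7 ↦ (1,1)
  8 ↦ (5,0)
  9 ↦ (2,1)
  10 ↦ (1,4)
  11 ↦ (0,2)
  12 ↦ (4,3)
  13 ↦ (3,0)
  14 ↦ (3,3)
  15 ↦ (0,1)
  16 ↦ (4,4)
  17 ↦ (4,2)
  18 ↦ (3,4)
  19 ↦ (0,3)
  20 ↦ (3,2)
  21 ↦ (0,0)
  22 ↦ (5,3)
  23 ↦ (5,1)
  24 ↦ (2,3)
  25 ↦ (2,0)
  26 ↦ (5,4)
  27 ↦ (1,0)
  28 ↦ (4,0)
  29 ↦ (4,1)
distinct pairs in image: 30 / 30 needed
  → bijection onto A×B; projections well-typed.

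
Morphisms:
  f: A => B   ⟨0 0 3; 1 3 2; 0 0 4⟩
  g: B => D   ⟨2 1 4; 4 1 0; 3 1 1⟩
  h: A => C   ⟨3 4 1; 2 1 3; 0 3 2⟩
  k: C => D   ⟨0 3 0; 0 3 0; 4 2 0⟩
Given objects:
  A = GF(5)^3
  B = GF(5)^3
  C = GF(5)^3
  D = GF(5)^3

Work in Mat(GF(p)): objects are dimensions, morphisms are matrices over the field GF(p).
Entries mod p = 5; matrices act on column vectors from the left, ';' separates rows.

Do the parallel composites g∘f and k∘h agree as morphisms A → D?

Along f;g (path 1):
  e0=⟨1,0,0⟩ f=>⟨0,1,0⟩ g=>⟨1,1,1⟩
  e1=⟨0,1,0⟩ f=>⟨0,3,0⟩ g=>⟨3,3,3⟩
  e2=⟨0,0,1⟩ f=>⟨3,2,4⟩ g=>⟨4,4,0⟩
  result₁ = ⟨1 3 4; 1 3 4; 1 3 0⟩
Along h;k (path 2):
  e0=⟨1,0,0⟩ h=>⟨3,2,0⟩ k=>⟨1,1,1⟩
  e1=⟨0,1,0⟩ h=>⟨4,1,3⟩ k=>⟨3,3,3⟩
  e2=⟨0,0,1⟩ h=>⟨1,3,2⟩ k=>⟨4,4,0⟩
  result₂ = ⟨1 3 4; 1 3 4; 1 3 0⟩
Equal? equal; square commutes

Answer: COMMUTES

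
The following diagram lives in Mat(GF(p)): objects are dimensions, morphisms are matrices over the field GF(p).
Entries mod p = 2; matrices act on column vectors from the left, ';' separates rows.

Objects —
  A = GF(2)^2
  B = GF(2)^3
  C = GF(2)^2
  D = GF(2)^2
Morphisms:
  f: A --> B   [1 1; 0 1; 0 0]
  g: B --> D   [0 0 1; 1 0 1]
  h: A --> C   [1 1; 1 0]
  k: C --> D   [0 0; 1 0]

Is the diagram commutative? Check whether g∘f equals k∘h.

Path 1 = f;g:
  e0=(1,0) f-->(1,0,0) g-->(0,1)
  e1=(0,1) f-->(1,1,0) g-->(0,1)
  composite₁ = [0 0; 1 1]
Path 2 = h;k:
  e0=(1,0) h-->(1,1) k-->(0,1)
  e1=(0,1) h-->(1,0) k-->(0,1)
  composite₂ = [0 0; 1 1]
Equal? equal; square commutes

Answer: COMMUTES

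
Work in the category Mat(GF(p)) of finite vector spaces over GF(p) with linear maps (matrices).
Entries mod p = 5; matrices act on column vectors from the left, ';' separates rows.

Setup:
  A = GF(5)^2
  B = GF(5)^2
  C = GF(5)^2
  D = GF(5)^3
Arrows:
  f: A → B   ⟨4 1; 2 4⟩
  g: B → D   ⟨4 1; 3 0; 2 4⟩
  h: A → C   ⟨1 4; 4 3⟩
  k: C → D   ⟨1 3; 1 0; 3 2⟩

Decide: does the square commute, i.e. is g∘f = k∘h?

Answer: DOES NOT COMMUTE

Work:
1) trace f;g:
  e0=[1,0] f→[4,2] g→[3,2,1]
  e1=[0,1] f→[1,4] g→[3,3,3]
  ⟦path⟧₁ = ⟨3 3; 2 3; 1 3⟩
2) trace h;k:
  e0=[1,0] h→[1,4] k→[3,1,1]
  e1=[0,1] h→[4,3] k→[3,4,3]
  ⟦path⟧₂ = ⟨3 3; 1 4; 1 3⟩
Equal? differ; not commutative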